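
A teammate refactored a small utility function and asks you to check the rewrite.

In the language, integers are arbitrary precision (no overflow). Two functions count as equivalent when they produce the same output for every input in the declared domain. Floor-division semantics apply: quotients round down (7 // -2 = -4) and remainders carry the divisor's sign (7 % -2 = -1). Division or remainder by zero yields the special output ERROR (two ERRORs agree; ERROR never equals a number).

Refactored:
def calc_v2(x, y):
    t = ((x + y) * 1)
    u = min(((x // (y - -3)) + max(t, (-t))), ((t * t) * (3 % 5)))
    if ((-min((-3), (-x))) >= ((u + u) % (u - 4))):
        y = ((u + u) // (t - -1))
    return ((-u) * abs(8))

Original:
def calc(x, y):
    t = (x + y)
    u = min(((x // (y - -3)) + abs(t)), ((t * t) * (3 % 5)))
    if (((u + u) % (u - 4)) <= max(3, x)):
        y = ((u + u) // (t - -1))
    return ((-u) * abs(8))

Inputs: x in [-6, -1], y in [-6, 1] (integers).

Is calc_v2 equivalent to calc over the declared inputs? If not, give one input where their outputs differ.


Comparing the listings, the differences include: min/max/abs usage differs, arithmetic usage differs, constant usage differs, comparison usage differs.
Spot check at x=-6, y=-5 — calc: t := -11 | u := 14 | (((u + u) % (u - 4)) <= max(3, x)): false | result -112. calc_v2: t := -11 | u := 14 | ((-min((-3), (-x))) >= ((u + u) % (u - 4))): false | result -112. Both give -112.
Across all 48 domain points the two functions coincide.
verdict: equivalent


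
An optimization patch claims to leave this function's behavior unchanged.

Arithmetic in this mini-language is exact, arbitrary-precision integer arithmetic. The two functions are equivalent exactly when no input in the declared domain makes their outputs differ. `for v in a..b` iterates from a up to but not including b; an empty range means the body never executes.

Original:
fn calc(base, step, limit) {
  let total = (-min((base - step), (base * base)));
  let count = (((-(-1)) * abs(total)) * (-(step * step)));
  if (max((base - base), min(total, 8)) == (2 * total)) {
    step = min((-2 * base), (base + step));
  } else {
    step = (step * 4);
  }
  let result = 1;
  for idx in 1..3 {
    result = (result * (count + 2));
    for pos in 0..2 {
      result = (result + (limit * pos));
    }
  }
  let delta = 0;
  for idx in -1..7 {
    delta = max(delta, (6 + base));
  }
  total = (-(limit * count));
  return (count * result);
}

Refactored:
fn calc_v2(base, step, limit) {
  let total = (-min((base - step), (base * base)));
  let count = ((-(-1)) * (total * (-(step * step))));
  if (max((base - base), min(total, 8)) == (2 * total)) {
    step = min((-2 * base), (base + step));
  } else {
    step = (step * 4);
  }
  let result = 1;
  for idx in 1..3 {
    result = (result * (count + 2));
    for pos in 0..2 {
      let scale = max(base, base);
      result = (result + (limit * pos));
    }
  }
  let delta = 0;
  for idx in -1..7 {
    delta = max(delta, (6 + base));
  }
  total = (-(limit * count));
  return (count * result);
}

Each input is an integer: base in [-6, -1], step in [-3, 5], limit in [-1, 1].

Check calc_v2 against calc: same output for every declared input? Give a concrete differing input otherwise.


The rewrite breaks on base=-2, step=-3, limit=-1, where the results are -495 and 981.
calc: total=-1, then count=-9, then (max((base - base), min(total, 8)) == (2 * total)) is false, then step=-12, then result=1, then (idx=1), then result=-7, then (pos=0), then result=-7, then (pos=1), then result=-8, then (idx=2), then result=56, then (pos=0), then result=56, then (pos=1), then result=55, then delta=0, then (idx=-1), then delta=4, then (idx=0), then delta=4, then (idx=1), then delta=4, then (idx=2), then delta=4, then (idx=3), then delta=4, then (idx=4), then delta=4, then (idx=5), then delta=4, then (idx=6), then delta=4, then total=-9, then returns -495
calc_v2: total=-1, then count=9, then (max((base - base), min(total, 8)) == (2 * total)) is false, then step=-12, then result=1, then (idx=1), then result=11, then (pos=0), then scale=-2, then result=11, then (pos=1), then scale=-2, then result=10, then (idx=2), then result=110, then (pos=0), then scale=-2, then result=110, then (pos=1), then scale=-2, then result=109, then delta=0, then (idx=-1), then delta=4, then (idx=0), then delta=4, then (idx=1), then delta=4, then (idx=2), then delta=4, then (idx=3), then delta=4, then (idx=4), then delta=4, then (idx=5), then delta=4, then (idx=6), then delta=4, then total=9, then returns 981
verdict: not equivalent; witness: base=-2, step=-3, limit=-1


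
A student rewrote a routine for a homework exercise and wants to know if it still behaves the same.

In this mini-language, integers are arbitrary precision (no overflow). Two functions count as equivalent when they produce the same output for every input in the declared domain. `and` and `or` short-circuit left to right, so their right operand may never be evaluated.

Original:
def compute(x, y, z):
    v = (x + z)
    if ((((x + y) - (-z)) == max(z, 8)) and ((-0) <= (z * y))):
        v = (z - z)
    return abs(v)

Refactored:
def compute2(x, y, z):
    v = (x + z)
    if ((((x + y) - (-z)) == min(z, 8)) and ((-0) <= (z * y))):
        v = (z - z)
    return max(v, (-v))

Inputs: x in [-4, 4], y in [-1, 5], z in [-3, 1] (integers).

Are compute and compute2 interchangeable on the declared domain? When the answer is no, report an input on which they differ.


Input x=-4, y=4, z=0: 4 from compute versus 0 from compute2.
verdict: not equivalent; witness: x=-4, y=4, z=0


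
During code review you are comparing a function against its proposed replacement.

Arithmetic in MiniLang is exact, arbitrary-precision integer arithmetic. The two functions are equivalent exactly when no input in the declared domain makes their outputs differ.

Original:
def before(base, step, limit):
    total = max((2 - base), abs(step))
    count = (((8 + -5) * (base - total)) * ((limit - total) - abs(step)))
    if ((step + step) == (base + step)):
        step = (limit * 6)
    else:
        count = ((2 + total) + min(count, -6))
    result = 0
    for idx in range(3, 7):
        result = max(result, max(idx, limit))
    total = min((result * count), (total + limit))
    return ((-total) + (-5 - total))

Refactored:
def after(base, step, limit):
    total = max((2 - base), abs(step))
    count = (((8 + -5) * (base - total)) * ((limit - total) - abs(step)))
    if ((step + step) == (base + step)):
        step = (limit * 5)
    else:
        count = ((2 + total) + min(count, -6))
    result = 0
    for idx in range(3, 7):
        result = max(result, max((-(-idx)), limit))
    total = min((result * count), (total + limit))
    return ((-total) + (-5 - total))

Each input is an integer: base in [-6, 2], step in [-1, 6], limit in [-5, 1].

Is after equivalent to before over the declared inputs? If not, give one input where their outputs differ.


Although `6` became `5`, no input in the stated domain can expose it; all 504 inputs agree.
verdict: equivalent


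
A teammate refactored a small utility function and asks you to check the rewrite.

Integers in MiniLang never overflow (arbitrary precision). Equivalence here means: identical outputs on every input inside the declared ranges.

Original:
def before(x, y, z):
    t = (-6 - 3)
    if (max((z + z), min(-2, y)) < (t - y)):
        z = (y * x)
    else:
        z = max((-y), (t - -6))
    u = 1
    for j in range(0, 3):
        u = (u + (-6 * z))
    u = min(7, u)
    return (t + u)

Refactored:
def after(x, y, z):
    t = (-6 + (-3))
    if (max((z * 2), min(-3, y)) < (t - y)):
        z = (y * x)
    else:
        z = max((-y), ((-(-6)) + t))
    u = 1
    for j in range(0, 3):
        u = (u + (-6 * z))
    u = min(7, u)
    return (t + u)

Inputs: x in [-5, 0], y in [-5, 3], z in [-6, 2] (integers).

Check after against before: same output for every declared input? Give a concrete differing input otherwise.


The one real change (`-2` became `-3`) has no effect anywhere in the declared ranges.
As a probe, take x=-1, y=-1, z=-6: before runs t = -9; (max((z + z), min(-2, y)) < (t - y)) -> false; z = 1; u = 1; [j=0]; u = -5; [j=1]; u = -11; [j=2]; u = -17; u = -17; return -26; after runs t = -9; (max((z * 2), min(-3, y)) < (t - y)) -> false; z = 1; u = 1; [j=0]; u = -5; [j=1]; u = -11; [j=2]; u = -17; u = -17; return -26; both end at -26.
Across all 486 domain points the two functions coincide.
verdict: equivalent


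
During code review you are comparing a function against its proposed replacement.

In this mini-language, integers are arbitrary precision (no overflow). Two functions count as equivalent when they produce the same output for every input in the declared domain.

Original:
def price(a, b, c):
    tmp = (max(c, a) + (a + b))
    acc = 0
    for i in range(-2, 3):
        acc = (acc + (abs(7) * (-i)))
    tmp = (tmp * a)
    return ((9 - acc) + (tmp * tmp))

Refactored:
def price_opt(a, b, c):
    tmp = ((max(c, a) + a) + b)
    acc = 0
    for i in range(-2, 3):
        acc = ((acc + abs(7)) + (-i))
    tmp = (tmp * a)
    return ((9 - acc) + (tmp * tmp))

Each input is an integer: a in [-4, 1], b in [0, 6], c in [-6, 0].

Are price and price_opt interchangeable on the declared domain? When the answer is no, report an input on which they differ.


These are not equivalent — on a=-4, b=0, c=-6 the outputs split (1033 vs 998).
price: tmp=-8, then acc=0, then (i=-2), then acc=14, then (i=-1), then acc=21, then (i=0), then acc=21, then (i=1), then acc=14, then (i=2), then acc=0, then tmp=32, then returns 1033
price_opt: tmp=-8, then acc=0, then (i=-2), then acc=9, then (i=-1), then acc=17, then (i=0), then acc=24, then (i=1), then acc=30, then (i=2), then acc=35, then tmp=32, then returns 998
verdict: not equivalent; witness: a=-4, b=0, c=-6


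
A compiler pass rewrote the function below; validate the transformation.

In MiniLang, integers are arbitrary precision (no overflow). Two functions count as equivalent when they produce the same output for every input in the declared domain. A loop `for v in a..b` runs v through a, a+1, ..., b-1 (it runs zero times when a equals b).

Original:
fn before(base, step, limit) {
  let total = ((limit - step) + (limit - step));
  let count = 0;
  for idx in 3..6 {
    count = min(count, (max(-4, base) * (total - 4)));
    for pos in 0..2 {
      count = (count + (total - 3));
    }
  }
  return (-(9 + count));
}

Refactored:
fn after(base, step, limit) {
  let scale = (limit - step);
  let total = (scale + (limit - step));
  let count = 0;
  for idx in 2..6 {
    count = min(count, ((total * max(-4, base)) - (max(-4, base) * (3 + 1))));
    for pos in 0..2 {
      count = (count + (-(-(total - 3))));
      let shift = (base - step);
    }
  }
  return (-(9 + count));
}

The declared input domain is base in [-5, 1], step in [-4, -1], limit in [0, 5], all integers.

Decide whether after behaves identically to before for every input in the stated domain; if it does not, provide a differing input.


Run the pair on base=-5, step=-1, limit=0.
before: total := 2 | count := 0 | iter idx=3: | count := 0 | iter pos=0: | count := -1 | iter pos=1: | count := -2 | iter idx=4: | count := -2 | iter pos=0: | count := -3 | iter pos=1: | count := -4 | iter idx=5: | count := -4 | iter pos=0: | count := -5 | iter pos=1: | count := -6 | result -3
after: scale := 1 | total := 2 | count := 0 | iter idx=2: | count := 0 | iter pos=0: | count := -1 | shift := -4 | iter pos=1: | count := -2 | shift := -4 | iter idx=3: | count := -2 | iter pos=0: | count := -3 | shift := -4 | iter pos=1: | count := -4 | shift := -4 | iter idx=4: | count := -4 | iter pos=0: | count := -5 | shift := -4 | iter pos=1: | count := -6 | shift := -4 | iter idx=5: | count := -6 | iter pos=0: | count := -7 | shift := -4 | iter pos=1: | count := -8 | shift := -4 | result -1
-3 vs -1 — the two versions disagree here.
verdict: not equivalent; witness: base=-5, step=-1, limit=0


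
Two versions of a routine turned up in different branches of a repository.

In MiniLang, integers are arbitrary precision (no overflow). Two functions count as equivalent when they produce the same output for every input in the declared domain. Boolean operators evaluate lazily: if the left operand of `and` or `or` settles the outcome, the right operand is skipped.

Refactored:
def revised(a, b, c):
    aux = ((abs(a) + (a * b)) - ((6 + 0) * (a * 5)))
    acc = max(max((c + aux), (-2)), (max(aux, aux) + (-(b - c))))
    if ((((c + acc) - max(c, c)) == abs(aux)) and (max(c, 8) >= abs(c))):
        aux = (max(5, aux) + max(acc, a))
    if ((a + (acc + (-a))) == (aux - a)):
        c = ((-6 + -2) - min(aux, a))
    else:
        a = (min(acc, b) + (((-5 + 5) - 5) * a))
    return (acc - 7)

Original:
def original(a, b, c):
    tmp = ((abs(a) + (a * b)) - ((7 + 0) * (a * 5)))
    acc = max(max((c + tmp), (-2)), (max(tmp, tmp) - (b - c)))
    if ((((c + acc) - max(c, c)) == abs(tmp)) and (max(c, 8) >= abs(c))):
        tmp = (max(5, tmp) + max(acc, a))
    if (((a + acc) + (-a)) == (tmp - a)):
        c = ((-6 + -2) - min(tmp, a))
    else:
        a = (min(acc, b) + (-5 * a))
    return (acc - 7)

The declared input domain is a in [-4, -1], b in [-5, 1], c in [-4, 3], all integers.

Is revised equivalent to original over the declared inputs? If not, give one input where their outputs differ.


On input a=-4, b=-5, c=-4, original returns 158 while revised returns 138.
verdict: not equivalent; witness: a=-4, b=-5, c=-4


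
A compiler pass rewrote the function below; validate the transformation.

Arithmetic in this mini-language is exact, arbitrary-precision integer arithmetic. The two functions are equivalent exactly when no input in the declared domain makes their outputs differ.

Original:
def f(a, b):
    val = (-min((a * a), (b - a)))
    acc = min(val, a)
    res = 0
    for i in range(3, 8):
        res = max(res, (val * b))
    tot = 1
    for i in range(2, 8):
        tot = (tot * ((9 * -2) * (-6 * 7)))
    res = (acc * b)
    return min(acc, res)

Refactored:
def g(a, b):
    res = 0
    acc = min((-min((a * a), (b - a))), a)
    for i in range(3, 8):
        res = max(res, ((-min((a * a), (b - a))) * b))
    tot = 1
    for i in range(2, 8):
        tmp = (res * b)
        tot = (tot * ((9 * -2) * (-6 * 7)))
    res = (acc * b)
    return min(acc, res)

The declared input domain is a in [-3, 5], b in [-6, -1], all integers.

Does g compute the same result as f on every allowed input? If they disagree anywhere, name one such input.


Equivalent — the differences include min/max/abs usage differs, plus local variable names differ, plus arithmetic usage differs, yet no declared input distinguishes the two.
One worked example (a=1, b=-1) — f: val := 2 | acc := 1 | res := 0 | iter i=3: | res := 0 | iter i=4: | res := 0 | iter i=5: | res := 0 | iter i=6: | res := 0 | iter i=7: | res := 0 | tot := 1 | iter i=2: | tot := 756 | iter i=3: | tot := 571536 | iter i=4: | tot := 432081216 | iter i=5: | tot := 326653399296 | iter i=6: | tot := 246949969867776 | iter i=7: | tot := 186694177220038656 | res := -1 | result -1; g: res := 0 | acc := 1 | iter i=3: | res := 0 | iter i=4: | res := 0 | iter i=5: | res := 0 | iter i=6: | res := 0 | iter i=7: | res := 0 | tot := 1 | iter i=2: | tmp := 0 | tot := 756 | iter i=3: | tmp := 0 | tot := 571536 | iter i=4: | tmp := 0 | tot := 432081216 | iter i=5: | tmp := 0 | tot := 326653399296 | iter i=6: | tmp := 0 | tot := 246949969867776 | iter i=7: | tmp := 0 | tot := 186694177220038656 | res := -1 | result -1; agreement on -1.
Sweeping the whole domain (54 inputs) finds no disagreement.
verdict: equivalent


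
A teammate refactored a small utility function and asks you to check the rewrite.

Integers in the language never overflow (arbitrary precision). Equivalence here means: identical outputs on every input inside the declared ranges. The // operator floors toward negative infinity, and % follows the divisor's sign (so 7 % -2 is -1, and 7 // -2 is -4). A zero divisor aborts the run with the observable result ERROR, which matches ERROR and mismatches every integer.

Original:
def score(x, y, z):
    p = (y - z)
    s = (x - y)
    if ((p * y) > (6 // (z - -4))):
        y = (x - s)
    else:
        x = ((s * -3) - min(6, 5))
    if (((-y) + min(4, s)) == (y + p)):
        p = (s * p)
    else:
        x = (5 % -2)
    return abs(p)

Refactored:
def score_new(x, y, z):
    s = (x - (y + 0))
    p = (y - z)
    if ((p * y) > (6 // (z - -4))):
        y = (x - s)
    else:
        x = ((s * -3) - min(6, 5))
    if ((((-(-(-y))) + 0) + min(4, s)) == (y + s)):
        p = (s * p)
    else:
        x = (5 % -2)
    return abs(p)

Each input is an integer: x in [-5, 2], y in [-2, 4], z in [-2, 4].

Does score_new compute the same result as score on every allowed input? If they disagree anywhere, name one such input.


Not equivalent: x=-5, y=-1, z=1 separates them (8 vs 2).
score: p = -2; s = -4; ((p * y) > (6 // (z - -4))) -> true; y = -1; (((-y) + min(4, s)) == (y + p)) -> true; p = 8; return 8
score_new: s = -4; p = -2; ((p * y) > (6 // (z - -4))) -> true; y = -1; ((((-(-(-y))) + 0) + min(4, s)) == (y + s)) -> false; x = -1; return 2
verdict: not equivalent; witness: x=-5, y=-1, z=1


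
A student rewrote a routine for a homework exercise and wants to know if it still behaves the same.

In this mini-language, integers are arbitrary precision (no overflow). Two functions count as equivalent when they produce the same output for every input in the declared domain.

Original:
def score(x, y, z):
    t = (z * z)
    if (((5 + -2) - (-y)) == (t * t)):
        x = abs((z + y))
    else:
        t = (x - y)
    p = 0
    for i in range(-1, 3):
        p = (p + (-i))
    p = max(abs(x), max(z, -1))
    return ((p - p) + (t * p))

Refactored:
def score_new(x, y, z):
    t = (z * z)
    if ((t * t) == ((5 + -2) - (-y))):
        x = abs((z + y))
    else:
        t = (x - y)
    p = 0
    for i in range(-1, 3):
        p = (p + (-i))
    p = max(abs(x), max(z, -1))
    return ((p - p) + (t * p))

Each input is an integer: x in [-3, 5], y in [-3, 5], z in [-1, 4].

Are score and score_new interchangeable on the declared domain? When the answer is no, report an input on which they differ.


Equivalent — the differences include same computation, different form, yet no declared input distinguishes the two.
Tracing x=-2, y=-1, z=0: score: t := 0 | (((5 + -2) - (-y)) == (t * t)): false | t := -1 | p := 0 | iter i=-1: | p := 1 | iter i=0: | p := 1 | iter i=1: | p := 0 | iter i=2: | p := -2 | p := 2 | result -2 | score_new: t := 0 | ((t * t) == ((5 + -2) - (-y))): false | t := -1 | p := 0 | iter i=-1: | p := 1 | iter i=0: | p := 1 | iter i=1: | p := 0 | iter i=2: | p := -2 | p := 2 | result -2 — matching result -2.
Every one of the 486 inputs gives matching results.
verdict: equivalent


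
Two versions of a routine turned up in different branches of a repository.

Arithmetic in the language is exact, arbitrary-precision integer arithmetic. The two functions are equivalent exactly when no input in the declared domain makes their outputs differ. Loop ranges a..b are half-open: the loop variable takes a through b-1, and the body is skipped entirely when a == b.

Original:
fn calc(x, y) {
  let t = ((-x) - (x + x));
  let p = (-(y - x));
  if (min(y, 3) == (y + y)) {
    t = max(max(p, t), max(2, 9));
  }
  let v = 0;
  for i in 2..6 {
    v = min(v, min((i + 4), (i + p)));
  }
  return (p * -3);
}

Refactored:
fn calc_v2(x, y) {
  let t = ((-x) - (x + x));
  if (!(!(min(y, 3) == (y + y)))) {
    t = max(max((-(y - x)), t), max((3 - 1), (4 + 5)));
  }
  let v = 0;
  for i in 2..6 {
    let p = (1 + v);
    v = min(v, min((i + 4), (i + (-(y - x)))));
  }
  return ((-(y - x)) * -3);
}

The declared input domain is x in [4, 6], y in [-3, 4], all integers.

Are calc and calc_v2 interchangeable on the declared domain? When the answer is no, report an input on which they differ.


The two versions differ — the changes include arithmetic usage differs, constant usage differs, boolean connective usage differs.
As a probe, take x=6, y=4: calc runs t = -18; p = 2; (min(y, 3) == (y + y)) -> false; v = 0; [i=2]; v = 0; [i=3]; v = 0; [i=4]; v = 0; [i=5]; v = 0; return -6; calc_v2 runs t = -18; (!(!(min(y, 3) == (y + y)))) -> false; v = 0; [i=2]; p = 1; v = 0; [i=3]; p = 1; v = 0; [i=4]; p = 1; v = 0; [i=5]; p = 1; v = 0; return -6; both end at -6.
Every one of the 24 inputs gives matching results.
verdict: equivalent


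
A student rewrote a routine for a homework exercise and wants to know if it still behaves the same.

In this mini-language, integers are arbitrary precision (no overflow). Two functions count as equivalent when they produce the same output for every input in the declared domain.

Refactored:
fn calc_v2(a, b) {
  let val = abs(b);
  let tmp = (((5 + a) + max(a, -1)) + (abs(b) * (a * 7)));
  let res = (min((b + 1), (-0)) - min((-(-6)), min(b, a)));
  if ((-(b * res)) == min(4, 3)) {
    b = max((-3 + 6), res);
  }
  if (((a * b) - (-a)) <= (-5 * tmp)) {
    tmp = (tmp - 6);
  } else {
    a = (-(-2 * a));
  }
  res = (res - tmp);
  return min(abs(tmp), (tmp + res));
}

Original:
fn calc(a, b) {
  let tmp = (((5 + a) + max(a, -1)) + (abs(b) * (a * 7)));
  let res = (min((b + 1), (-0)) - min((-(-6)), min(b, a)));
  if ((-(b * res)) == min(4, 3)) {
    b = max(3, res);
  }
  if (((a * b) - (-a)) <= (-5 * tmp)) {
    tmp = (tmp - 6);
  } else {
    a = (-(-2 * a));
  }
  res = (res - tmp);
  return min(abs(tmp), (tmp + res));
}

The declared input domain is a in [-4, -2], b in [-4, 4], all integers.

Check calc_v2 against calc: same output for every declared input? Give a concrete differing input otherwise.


This is a faithful refactor — arithmetic usage differs; statement counts differ; min/max/abs usage differs; local variable names differ; constant usage differs, but the computed results match everywhere.
Tracing a=-4, b=4: calc: tmp becomes -112; next res becomes 4; next ((-(b * res)) == min(4, 3)) evaluates to false; next (((a * b) - (-a)) <= (-5 * tmp)) evaluates to true; next tmp becomes -118; next res becomes 122; next final value 4 | calc_v2: val becomes 4; next tmp becomes -112; next res becomes 4; next ((-(b * res)) == min(4, 3)) evaluates to false; next (((a * b) - (-a)) <= (-5 * tmp)) evaluates to true; next tmp becomes -118; next res becomes 122; next final value 4 — matching result 4.
An exhaustive pass over the 27 declared inputs shows identical outputs.
verdict: equivalent


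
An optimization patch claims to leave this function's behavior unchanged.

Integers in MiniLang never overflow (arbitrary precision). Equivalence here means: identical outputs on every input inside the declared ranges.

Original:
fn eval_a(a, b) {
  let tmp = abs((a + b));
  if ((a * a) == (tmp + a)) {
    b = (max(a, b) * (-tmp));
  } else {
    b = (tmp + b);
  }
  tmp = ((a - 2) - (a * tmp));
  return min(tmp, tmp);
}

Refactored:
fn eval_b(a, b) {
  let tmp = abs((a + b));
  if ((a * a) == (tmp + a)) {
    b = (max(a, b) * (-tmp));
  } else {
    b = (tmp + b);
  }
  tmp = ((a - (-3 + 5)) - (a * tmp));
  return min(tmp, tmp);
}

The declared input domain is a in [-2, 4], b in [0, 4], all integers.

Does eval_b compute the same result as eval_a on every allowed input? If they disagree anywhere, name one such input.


Comparing the listings, the differences include: arithmetic usage differs, plus constant usage differs.
One worked example (a=-2, b=2) — eval_a: tmp becomes 0; next ((a * a) == (tmp + a)) evaluates to false; next b becomes 2; next tmp becomes -4; next final value -4; eval_b: tmp becomes 0; next ((a * a) == (tmp + a)) evaluates to false; next b becomes 2; next tmp becomes -4; next final value -4; agreement on -4.
An exhaustive pass over the 35 declared inputs shows identical outputs.
verdict: equivalent


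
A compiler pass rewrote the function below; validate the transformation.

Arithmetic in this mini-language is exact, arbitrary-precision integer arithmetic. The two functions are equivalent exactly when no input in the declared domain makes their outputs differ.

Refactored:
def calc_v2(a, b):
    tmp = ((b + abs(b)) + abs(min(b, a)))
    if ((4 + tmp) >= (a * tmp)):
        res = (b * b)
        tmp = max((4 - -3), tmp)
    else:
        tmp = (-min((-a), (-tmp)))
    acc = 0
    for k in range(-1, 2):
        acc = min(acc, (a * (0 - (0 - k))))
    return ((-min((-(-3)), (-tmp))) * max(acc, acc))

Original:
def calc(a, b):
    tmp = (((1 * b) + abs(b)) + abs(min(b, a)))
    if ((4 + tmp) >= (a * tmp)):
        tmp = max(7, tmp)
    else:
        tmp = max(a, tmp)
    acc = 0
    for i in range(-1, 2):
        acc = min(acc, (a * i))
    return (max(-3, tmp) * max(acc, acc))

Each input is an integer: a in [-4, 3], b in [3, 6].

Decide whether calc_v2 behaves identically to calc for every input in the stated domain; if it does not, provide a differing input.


The two are interchangeable: statement counts differ, plus min/max/abs usage differs, plus constant usage differs, plus arithmetic usage differs, plus local variable names differ, and every declared input agrees.
Tracing a=-3, b=4: calc: tmp=11, then ((4 + tmp) >= (a * tmp)) is true, then tmp=11, then acc=0, then (i=-1), then acc=0, then (i=0), then acc=0, then (i=1), then acc=-3, then returns -33 | calc_v2: tmp=11, then ((4 + tmp) >= (a * tmp)) is true, then res=16, then tmp=11, then acc=0, then (k=-1), then acc=0, then (k=0), then acc=0, then (k=1), then acc=-3, then returns -33 — matching result -33.
Across all 32 domain points the two functions coincide.
verdict: equivalent


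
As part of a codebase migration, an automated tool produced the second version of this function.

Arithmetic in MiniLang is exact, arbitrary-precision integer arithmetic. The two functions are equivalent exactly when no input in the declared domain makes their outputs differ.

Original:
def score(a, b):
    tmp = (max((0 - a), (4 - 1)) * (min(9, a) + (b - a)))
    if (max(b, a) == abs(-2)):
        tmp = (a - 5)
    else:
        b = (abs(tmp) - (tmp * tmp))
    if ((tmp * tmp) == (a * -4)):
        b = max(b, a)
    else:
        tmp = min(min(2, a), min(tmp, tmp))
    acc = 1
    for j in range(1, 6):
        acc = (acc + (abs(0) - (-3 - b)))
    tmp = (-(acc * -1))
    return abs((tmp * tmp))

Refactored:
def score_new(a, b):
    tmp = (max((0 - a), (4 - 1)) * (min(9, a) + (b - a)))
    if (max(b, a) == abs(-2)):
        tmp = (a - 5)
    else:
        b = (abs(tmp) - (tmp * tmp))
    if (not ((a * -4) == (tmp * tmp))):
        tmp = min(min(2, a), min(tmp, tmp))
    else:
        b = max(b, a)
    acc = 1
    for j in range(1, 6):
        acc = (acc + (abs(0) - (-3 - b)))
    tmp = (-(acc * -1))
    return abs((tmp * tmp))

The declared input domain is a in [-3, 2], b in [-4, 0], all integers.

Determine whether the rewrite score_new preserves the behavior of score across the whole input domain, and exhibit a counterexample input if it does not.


The two versions differ — the changes include boolean connective usage differs.
One worked example (a=2, b=-4) — score: tmp becomes -12; next (max(b, a) == abs(-2)) evaluates to true; next tmp becomes -3; next ((tmp * tmp) == (a * -4)) evaluates to false; next tmp becomes -3; next acc becomes 1; next at j=1:; next acc becomes 0; next at j=2:; next acc becomes -1; next at j=3:; next acc becomes -2; next at j=4:; next acc becomes -3; next at j=5:; next acc becomes -4; next tmp becomes -4; next final value 16; score_new: tmp becomes -12; next (max(b, a) == abs(-2)) evaluates to true; next tmp becomes -3; next (not ((a * -4) == (tmp * tmp))) evaluates to true; next tmp becomes -3; next acc becomes 1; next at j=1:; next acc becomes 0; next at j=2:; next acc becomes -1; next at j=3:; next acc becomes -2; next at j=4:; next acc becomes -3; next at j=5:; next acc becomes -4; next tmp becomes -4; next final value 16; agreement on 16.
Checked all 30 inputs in the declared domain: the outputs agree on every one.
verdict: equivalent


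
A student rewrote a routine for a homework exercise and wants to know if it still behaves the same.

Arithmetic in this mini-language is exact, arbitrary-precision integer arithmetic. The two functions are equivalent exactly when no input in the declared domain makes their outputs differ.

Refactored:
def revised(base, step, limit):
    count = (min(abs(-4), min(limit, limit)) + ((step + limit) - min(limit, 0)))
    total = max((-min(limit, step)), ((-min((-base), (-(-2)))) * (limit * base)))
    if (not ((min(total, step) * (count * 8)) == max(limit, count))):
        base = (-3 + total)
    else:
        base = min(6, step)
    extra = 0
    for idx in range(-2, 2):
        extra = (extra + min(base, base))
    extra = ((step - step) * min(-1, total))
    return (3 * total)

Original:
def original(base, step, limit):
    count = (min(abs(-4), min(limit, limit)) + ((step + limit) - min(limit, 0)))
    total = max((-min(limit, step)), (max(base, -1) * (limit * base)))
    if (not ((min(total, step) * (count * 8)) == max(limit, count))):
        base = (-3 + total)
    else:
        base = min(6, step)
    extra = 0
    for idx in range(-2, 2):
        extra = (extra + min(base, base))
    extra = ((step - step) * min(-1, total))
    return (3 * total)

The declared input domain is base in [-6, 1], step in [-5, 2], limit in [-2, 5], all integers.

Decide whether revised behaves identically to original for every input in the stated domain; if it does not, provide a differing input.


These are not equivalent — on base=-6, step=-5, limit=1 the outputs split (18 vs 36).
original: count := -3 | total := 6 | (not ((min(total, step) * (count * 8)) == max(limit, count))): true | base := 3 | extra := 0 | iter idx=-2: | extra := 3 | iter idx=-1: | extra := 6 | iter idx=0: | extra := 9 | iter idx=1: | extra := 12 | extra := 0 | result 18
revised: count := -3 | total := 12 | (not ((min(total, step) * (count * 8)) == max(limit, count))): true | base := 9 | extra := 0 | iter idx=-2: | extra := 9 | iter idx=-1: | extra := 18 | iter idx=0: | extra := 27 | iter idx=1: | extra := 36 | extra := 0 | result 36
verdict: not equivalent; witness: base=-6, step=-5, limit=1


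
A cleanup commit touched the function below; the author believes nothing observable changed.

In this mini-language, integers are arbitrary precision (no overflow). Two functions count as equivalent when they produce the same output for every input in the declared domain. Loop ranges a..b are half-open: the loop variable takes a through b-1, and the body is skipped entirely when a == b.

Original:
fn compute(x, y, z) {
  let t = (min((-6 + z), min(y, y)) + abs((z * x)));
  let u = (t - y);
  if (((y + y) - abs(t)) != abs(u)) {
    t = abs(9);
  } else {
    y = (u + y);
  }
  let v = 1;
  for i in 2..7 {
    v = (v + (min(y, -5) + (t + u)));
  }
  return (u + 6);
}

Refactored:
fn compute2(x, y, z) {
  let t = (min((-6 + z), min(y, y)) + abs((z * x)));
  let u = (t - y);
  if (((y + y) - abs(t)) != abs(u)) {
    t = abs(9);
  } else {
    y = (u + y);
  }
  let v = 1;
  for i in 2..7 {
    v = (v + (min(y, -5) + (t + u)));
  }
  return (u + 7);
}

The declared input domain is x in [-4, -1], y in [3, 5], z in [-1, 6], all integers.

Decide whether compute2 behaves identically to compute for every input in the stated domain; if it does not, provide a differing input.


The rewrite breaks on x=-4, y=3, z=-1, where the results are 0 and 1.
compute: t becomes -3; next u becomes -6; next (((y + y) - abs(t)) != abs(u)) evaluates to true; next t becomes 9; next v becomes 1; next at i=2:; next v becomes -1; next at i=3:; next v becomes -3; next at i=4:; next v becomes -5; next at i=5:; next v becomes -7; next at i=6:; next v becomes -9; next final value 0
compute2: t becomes -3; next u becomes -6; next (((y + y) - abs(t)) != abs(u)) evaluates to true; next t becomes 9; next v becomes 1; next at i=2:; next v becomes -1; next at i=3:; next v becomes -3; next at i=4:; next v becomes -5; next at i=5:; next v becomes -7; next at i=6:; next v becomes -9; next final value 1
verdict: not equivalent; witness: x=-4, y=3, z=-1


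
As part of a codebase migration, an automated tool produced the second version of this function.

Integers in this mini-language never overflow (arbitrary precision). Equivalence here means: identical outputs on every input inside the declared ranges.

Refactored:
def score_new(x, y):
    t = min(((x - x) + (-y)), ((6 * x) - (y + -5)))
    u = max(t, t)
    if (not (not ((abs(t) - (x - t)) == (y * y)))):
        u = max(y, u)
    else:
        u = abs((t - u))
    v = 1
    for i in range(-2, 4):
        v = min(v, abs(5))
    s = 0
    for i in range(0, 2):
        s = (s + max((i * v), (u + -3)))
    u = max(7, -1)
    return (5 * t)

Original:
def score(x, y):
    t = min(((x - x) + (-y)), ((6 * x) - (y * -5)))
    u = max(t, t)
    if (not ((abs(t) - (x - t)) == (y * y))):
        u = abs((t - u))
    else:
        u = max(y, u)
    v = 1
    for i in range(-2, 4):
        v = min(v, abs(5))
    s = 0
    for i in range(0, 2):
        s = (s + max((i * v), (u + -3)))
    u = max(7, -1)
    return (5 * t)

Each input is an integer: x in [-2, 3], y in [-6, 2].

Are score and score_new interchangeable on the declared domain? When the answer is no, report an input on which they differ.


There is a counterexample at x=-2, y=-6: -210 on one side, -5 on the other.
score: t = -42; u = -42; (not ((abs(t) - (x - t)) == (y * y))) -> true; u = 0; v = 1; [i=-2]; v = 1; [i=-1]; v = 1; [i=0]; v = 1; [i=1]; v = 1; [i=2]; v = 1; [i=3]; v = 1; s = 0; [i=0]; s = 0; [i=1]; s = 1; u = 7; return -210
score_new: t = -1; u = -1; (not (not ((abs(t) - (x - t)) == (y * y)))) -> false; u = 0; v = 1; [i=-2]; v = 1; [i=-1]; v = 1; [i=0]; v = 1; [i=1]; v = 1; [i=2]; v = 1; [i=3]; v = 1; s = 0; [i=0]; s = 0; [i=1]; s = 1; u = 7; return -5
verdict: not equivalent; witness: x=-2, y=-6


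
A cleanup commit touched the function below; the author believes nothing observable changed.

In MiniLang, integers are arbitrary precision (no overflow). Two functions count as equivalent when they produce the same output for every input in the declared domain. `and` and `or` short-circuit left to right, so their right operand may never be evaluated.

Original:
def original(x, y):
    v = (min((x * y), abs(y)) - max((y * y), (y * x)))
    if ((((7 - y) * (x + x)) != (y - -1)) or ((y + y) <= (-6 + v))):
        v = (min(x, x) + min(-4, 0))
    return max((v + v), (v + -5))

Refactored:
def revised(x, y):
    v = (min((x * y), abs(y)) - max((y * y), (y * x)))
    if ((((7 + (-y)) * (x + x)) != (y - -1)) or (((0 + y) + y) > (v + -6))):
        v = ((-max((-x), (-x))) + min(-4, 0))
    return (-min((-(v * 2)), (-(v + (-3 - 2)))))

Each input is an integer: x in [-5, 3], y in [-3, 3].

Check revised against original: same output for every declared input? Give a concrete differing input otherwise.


Evaluate both at x=0, y=-1.
original: v becomes -1; next ((((7 - y) * (x + x)) != (y - -1)) or ((y + y) <= (-6 + v))) evaluates to false; next final value -2
revised: v becomes -1; next ((((7 + (-y)) * (x + x)) != (y - -1)) or (((0 + y) + y) > (v + -6))) evaluates to true; next v becomes -4; next final value -8
-2 vs -8 — the two versions disagree here.
verdict: not equivalent; witness: x=0, y=-1


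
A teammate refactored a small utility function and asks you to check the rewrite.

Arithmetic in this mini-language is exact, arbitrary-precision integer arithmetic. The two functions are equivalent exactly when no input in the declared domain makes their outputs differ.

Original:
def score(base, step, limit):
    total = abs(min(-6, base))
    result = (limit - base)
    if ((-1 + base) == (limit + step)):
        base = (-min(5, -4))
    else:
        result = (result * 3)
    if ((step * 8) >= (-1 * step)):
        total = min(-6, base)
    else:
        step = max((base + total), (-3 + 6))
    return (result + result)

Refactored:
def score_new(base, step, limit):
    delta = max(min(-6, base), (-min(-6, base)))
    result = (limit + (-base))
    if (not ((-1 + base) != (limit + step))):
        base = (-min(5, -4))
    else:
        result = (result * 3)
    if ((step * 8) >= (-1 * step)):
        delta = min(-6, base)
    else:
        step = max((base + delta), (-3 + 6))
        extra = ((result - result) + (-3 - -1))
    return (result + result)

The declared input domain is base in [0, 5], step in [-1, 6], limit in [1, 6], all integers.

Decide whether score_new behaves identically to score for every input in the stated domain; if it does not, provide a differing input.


Comparing the listings, the differences include: min/max/abs usage differs; comparison usage differs; arithmetic usage differs; statement counts differ; local variable names differ; boolean connective usage differs; constant usage differs.
One worked example (base=5, step=6, limit=1) — score: total := 6 | result := -4 | ((-1 + base) == (limit + step)): false | result := -12 | ((step * 8) >= (-1 * step)): true | total := -6 | result -24; score_new: delta := 6 | result := -4 | (not ((-1 + base) != (limit + step))): false | result := -12 | ((step * 8) >= (-1 * step)): true | delta := -6 | result -24; agreement on -24.
Every one of the 288 inputs gives matching results.
verdict: equivalent


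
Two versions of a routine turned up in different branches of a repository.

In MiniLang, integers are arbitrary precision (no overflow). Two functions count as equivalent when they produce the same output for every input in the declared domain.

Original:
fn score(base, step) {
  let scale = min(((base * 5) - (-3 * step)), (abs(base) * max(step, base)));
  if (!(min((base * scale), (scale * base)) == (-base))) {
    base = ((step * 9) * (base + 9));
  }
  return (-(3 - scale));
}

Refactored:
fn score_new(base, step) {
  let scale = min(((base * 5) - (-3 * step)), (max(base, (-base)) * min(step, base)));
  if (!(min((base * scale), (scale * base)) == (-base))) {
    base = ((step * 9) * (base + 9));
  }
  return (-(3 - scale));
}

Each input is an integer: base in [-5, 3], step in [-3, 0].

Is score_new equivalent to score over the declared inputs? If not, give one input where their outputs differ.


Not equivalent: base=1, step=-2 separates them (-4 vs -5).
score: scale := -1 | (!(min((base * scale), (scale * base)) == (-base))): false | result -4
score_new: scale := -2 | (!(min((base * scale), (scale * base)) == (-base))): true | base := -180 | result -5
verdict: not equivalent; witness: base=1, step=-2


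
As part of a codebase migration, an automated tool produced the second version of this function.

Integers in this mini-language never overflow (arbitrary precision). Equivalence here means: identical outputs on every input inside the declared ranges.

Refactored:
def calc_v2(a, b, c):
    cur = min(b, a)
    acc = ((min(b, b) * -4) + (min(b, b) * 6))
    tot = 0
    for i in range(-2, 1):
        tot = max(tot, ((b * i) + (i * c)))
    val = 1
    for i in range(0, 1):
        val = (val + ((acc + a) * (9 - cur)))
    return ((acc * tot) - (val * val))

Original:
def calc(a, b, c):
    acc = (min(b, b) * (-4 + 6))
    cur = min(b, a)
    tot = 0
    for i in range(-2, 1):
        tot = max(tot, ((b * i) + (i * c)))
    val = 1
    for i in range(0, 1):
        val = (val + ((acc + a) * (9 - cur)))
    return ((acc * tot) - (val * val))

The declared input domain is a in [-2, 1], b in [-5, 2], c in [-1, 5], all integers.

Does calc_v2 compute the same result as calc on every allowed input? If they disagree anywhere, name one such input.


Reading the diff, among the changes: min/max/abs usage differs; and arithmetic usage differs.
One worked example (a=-1, b=-4, c=1) — calc: acc=-8, then cur=-4, then tot=0, then (i=-2), then tot=6, then (i=-1), then tot=6, then (i=0), then tot=6, then val=1, then (i=0), then val=-116, then returns -13504; calc_v2: cur=-4, then acc=-8, then tot=0, then (i=-2), then tot=6, then (i=-1), then tot=6, then (i=0), then tot=6, then val=1, then (i=0), then val=-116, then returns -13504; agreement on -13504.
Checked all 224 inputs in the declared domain: the outputs agree on every one.
verdict: equivalent


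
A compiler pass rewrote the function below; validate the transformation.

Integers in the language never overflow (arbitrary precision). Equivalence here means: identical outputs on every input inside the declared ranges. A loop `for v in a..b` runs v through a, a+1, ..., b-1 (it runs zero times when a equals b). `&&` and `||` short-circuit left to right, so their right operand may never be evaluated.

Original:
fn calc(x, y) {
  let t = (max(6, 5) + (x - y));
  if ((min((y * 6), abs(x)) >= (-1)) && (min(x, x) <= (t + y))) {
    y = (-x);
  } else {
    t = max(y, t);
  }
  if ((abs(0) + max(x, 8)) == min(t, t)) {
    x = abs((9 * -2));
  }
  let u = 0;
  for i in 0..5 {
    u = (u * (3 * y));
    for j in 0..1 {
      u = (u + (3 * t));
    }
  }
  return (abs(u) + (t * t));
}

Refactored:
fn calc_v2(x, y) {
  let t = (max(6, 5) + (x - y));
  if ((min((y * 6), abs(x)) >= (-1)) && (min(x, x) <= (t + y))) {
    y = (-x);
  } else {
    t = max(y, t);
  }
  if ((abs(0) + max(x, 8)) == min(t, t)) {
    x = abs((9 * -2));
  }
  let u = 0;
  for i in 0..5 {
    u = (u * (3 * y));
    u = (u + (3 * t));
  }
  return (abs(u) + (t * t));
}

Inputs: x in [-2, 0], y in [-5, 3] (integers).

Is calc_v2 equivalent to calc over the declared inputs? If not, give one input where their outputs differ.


Reading the diff, among the changes: local variable names differ, and statement counts differ, and loop structure differs.
As a probe, take x=0, y=0: calc runs t becomes 6; next ((min((y * 6), abs(x)) >= (-1)) && (min(x, x) <= (t + y))) evaluates to true; next y becomes 0; next ((abs(0) + max(x, 8)) == min(t, t)) evaluates to false; next u becomes 0; next at i=0:; next u becomes 0; next at j=0:; next u becomes 18; next at i=1:; next u becomes 0; next at j=0:; next u becomes 18; next at i=2:; next u becomes 0; next at j=0:; next u becomes 18; next at i=3:; next u becomes 0; next at j=0:; next u becomes 18; next at i=4:; next u becomes 0; next at j=0:; next u becomes 18; next final value 54; calc_v2 runs t becomes 6; next ((min((y * 6), abs(x)) >= (-1)) && (min(x, x) <= (t + y))) evaluates to true; next y becomes 0; next ((abs(0) + max(x, 8)) == min(t, t)) evaluates to false; next u becomes 0; next at i=0:; next u becomes 0; next u becomes 18; next at i=1:; next u becomes 0; next u becomes 18; next at i=2:; next u becomes 0; next u becomes 18; next at i=3:; next u becomes 0; next u becomes 18; next at i=4:; next u becomes 0; next u becomes 18; next final value 54; both end at 54.
An exhaustive pass over the 27 declared inputs shows identical outputs.
verdict: equivalent
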